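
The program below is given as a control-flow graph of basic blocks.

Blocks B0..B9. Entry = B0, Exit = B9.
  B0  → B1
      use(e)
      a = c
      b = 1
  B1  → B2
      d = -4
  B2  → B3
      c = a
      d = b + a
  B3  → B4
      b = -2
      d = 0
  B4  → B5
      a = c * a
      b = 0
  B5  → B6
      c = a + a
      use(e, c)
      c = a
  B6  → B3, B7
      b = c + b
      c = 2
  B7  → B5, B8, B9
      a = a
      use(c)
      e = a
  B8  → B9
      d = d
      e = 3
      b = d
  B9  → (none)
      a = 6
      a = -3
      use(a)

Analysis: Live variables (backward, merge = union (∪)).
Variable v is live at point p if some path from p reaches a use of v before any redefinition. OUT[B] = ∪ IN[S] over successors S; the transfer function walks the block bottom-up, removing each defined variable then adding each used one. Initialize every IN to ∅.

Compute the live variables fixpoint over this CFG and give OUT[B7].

Answer: {a, b, d, e}

Derivation:
Fixpoint table:
  B0:   IN={c, e}   OUT={a, b, e}
  B1:   IN={a, b, e}   OUT={a, b, e}
  B2:   IN={a, b, e}   OUT={a, c, e}
  B3:   IN={a, c, e}   OUT={a, c, d, e}
  B4:   IN={a, c, d, e}   OUT={a, b, d, e}
  B5:   IN={a, b, d, e}   OUT={a, b, c, d, e}
  B6:   IN={a, b, c, d, e}   OUT={a, b, c, d, e}
  B7:   IN={a, b, c, d}   OUT={a, b, d, e}
  B8:   IN={d}   OUT={}
  B9:   IN={}   OUT={}

Merge at B7: OUT[B7] = IN[B5] ⊔ IN[B8] ⊔ IN[B9] = {a, b, d, e}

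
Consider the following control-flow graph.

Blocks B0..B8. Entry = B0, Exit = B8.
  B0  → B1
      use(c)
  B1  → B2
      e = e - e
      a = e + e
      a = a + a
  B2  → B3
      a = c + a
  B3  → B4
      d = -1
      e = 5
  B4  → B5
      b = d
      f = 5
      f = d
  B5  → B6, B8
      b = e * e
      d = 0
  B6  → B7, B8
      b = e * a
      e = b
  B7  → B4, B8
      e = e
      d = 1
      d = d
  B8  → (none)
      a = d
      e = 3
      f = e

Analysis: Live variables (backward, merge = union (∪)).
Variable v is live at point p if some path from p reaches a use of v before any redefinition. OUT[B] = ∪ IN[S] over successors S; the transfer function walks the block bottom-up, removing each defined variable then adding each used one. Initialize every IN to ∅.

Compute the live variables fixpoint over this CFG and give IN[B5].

Per-block solution:
  B0:   IN={c, e}   OUT={c, e}
  B1:   IN={c, e}   OUT={a, c}
  B2:   IN={a, c}   OUT={a}
  B3:   IN={a}   OUT={a, d, e}
  B4:   IN={a, d, e}   OUT={a, e}
  B5:   IN={a, e}   OUT={a, d, e}
  B6:   IN={a, d, e}   OUT={a, d, e}
  B7:   IN={a, e}   OUT={a, d, e}
  B8:   IN={d}   OUT={}

Merge at B5: OUT[B5] = IN[B6] ⊔ IN[B8] = {a, d, e}
Applying B5's transfer function to that OUT value gives IN[B5] (row B5 above).

Answer: {a, e}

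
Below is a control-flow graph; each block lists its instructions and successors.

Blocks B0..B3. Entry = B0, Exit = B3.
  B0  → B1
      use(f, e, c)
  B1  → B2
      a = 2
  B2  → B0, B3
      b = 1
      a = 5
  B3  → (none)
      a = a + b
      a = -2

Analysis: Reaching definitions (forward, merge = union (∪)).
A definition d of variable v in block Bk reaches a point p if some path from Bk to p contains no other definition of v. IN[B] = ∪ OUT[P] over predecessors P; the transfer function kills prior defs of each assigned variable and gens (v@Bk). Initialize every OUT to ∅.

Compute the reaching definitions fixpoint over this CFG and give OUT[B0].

Answer: {a@B2, b@B2}

Derivation:
Converged values:
  B0:  IN={a@B2, b@B2}  OUT={a@B2, b@B2}
  B1:  IN={a@B2, b@B2}  OUT={a@B1, b@B2}
  B2:  IN={a@B1, b@B2}  OUT={a@B2, b@B2}
  B3:  IN={a@B2, b@B2}  OUT={a@B3, b@B2}

Merge at B0 (entry node, so the boundary value {} is joined with the incoming edge(s)): IN[B0] = {} ⊔ OUT[B2] = {a@B2, b@B2}
Applying B0's transfer function to that IN value gives OUT[B0] (row B0 above).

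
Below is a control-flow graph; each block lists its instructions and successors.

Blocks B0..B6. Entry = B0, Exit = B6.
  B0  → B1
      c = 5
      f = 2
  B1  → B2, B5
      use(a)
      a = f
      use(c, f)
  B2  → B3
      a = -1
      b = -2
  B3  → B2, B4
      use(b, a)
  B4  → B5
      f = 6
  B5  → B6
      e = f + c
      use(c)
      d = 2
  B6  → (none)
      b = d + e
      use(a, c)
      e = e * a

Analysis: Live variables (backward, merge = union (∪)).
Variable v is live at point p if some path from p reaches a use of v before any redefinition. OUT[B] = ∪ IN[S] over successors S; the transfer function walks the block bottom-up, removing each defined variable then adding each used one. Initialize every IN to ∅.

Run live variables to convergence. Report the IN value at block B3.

Answer: {a, b, c}

Working:
Per-block solution:
  B0:   IN={a}   OUT={a, c, f}
  B1:   IN={a, c, f}   OUT={a, c, f}
  B2:   IN={c}   OUT={a, b, c}
  B3:   IN={a, b, c}   OUT={a, c}
  B4:   IN={a, c}   OUT={a, c, f}
  B5:   IN={a, c, f}   OUT={a, c, d, e}
  B6:   IN={a, c, d, e}   OUT={}

Merge at B3: OUT[B3] = IN[B2] ⊔ IN[B4] = {a, c}
Applying B3's transfer function to that OUT value gives IN[B3] (row B3 above).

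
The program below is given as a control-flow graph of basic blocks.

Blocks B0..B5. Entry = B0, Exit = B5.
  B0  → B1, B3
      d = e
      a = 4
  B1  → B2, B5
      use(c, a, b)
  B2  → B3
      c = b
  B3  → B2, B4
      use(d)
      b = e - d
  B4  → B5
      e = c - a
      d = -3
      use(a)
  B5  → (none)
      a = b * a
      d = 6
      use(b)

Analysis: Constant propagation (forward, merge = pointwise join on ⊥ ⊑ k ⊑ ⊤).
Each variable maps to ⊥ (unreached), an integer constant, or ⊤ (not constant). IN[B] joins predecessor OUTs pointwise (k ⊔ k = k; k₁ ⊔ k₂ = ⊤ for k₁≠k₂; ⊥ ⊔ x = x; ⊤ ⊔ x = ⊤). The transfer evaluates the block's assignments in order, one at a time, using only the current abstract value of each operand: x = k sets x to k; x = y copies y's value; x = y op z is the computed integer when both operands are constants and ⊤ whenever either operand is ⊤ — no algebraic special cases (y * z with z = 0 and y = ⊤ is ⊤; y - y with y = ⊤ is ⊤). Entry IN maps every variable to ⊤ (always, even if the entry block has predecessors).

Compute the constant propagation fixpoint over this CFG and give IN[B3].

Answer: {a: 4, b: ⊤, c: ⊤, d: ⊤, e: ⊤, f: ⊤}

Derivation:
Fixpoint table:
  B0: | IN=(all ⊤) | OUT={a:4; rest ⊤}
  B1: | IN={a:4; rest ⊤} | OUT={a:4; rest ⊤}
  B2: | IN={a:4; rest ⊤} | OUT={a:4; rest ⊤}
  B3: | IN={a:4; rest ⊤} | OUT={a:4; rest ⊤}
  B4: | IN={a:4; rest ⊤} | OUT={a:4, d:-3; rest ⊤}
  B5: | IN={a:4; rest ⊤} | OUT={d:6; rest ⊤}

Merge at B3: IN[B3] = OUT[B0] ⊔ OUT[B2] = {a: 4, b: ⊤, c: ⊤, d: ⊤, e: ⊤, f: ⊤}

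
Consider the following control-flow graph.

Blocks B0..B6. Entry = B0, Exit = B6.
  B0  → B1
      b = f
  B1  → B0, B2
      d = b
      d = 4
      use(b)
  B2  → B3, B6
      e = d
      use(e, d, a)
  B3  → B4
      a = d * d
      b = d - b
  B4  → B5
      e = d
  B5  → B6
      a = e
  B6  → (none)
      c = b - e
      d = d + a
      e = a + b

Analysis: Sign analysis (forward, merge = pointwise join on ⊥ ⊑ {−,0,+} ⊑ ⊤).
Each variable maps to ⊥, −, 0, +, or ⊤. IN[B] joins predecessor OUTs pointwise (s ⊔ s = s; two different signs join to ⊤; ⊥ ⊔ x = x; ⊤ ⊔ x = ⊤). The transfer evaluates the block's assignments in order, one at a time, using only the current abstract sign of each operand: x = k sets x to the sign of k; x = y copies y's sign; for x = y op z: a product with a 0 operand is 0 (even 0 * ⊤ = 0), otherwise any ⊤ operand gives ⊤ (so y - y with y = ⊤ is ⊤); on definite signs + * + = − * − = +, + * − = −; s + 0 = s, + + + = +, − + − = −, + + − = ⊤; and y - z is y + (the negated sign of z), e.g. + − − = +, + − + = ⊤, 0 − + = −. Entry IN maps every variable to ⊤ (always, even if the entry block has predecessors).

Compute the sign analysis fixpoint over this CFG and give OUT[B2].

Answer: {a: ⊤, b: ⊤, c: ⊤, d: +, e: +, f: ⊤}

Working:
Converged values:
  B0:   IN=(all ⊤)   OUT=(all ⊤)
  B1:   IN=(all ⊤)   OUT={d:+; rest ⊤}
  B2:   IN={d:+; rest ⊤}   OUT={d:+, e:+; rest ⊤}
  B3:   IN={d:+, e:+; rest ⊤}   OUT={a:+, d:+, e:+; rest ⊤}
  B4:   IN={a:+, d:+, e:+; rest ⊤}   OUT={a:+, d:+, e:+; rest ⊤}
  B5:   IN={a:+, d:+, e:+; rest ⊤}   OUT={a:+, d:+, e:+; rest ⊤}
  B6:   IN={d:+, e:+; rest ⊤}   OUT=(all ⊤)

Merge at B2: IN[B2] = OUT[B1] = {a: ⊤, b: ⊤, c: ⊤, d: +, e: ⊤, f: ⊤}
Applying B2's transfer function to that IN value gives OUT[B2] (row B2 above).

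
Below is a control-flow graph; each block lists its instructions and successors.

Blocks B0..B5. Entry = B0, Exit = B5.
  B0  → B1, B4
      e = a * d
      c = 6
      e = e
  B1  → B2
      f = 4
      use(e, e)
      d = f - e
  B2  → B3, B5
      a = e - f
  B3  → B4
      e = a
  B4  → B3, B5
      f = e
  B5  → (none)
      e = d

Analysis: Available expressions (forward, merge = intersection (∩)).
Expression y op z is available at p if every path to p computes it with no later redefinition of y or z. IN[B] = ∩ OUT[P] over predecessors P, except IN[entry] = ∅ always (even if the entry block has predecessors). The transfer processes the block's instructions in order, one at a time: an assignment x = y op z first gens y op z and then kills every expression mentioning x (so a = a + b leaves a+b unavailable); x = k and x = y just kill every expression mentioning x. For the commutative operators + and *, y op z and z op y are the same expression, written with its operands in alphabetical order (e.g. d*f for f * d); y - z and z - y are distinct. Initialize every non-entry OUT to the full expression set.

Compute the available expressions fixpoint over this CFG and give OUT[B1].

Fixpoint table:
  B0:  IN={}  OUT={a*d}
  B1:  IN={a*d}  OUT={f-e}
  B2:  IN={f-e}  OUT={e-f, f-e}
  B3:  IN={}  OUT={}
  B4:  IN={}  OUT={}
  B5:  IN={}  OUT={}

Merge at B1: IN[B1] = OUT[B0] = {a*d}
Applying B1's transfer function to that IN value gives OUT[B1] (row B1 above).

Answer: {f-e}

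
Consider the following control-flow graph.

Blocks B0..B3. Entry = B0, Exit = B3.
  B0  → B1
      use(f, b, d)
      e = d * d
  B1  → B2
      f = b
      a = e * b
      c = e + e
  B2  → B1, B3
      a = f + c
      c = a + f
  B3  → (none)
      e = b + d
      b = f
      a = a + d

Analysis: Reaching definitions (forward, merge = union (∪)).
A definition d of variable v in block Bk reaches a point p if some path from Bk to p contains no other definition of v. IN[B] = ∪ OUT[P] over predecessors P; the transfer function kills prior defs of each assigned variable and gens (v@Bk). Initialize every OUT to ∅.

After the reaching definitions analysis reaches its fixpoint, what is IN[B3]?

Per-block solution:
  B0:   IN={}   OUT={e@B0}
  B1:   IN={a@B2, c@B2, e@B0, f@B1}   OUT={a@B1, c@B1, e@B0, f@B1}
  B2:   IN={a@B1, c@B1, e@B0, f@B1}   OUT={a@B2, c@B2, e@B0, f@B1}
  B3:   IN={a@B2, c@B2, e@B0, f@B1}   OUT={a@B3, b@B3, c@B2, e@B3, f@B1}

Merge at B3: IN[B3] = OUT[B2] = {a@B2, c@B2, e@B0, f@B1}

Answer: {a@B2, c@B2, e@B0, f@B1}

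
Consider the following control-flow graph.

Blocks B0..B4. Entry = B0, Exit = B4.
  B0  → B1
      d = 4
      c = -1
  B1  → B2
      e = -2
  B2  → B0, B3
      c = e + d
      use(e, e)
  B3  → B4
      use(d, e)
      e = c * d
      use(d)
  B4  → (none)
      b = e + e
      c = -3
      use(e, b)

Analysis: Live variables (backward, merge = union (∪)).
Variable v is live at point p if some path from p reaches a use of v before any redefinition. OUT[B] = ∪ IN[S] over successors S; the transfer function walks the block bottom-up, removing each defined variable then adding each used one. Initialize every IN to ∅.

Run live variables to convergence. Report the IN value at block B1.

Answer: {d}

Trace:
Per-block solution:
  B0:  IN={}  OUT={d}
  B1:  IN={d}  OUT={d, e}
  B2:  IN={d, e}  OUT={c, d, e}
  B3:  IN={c, d, e}  OUT={e}
  B4:  IN={e}  OUT={}

Merge at B1: OUT[B1] = IN[B2] = {d, e}
Applying B1's transfer function to that OUT value gives IN[B1] (row B1 above).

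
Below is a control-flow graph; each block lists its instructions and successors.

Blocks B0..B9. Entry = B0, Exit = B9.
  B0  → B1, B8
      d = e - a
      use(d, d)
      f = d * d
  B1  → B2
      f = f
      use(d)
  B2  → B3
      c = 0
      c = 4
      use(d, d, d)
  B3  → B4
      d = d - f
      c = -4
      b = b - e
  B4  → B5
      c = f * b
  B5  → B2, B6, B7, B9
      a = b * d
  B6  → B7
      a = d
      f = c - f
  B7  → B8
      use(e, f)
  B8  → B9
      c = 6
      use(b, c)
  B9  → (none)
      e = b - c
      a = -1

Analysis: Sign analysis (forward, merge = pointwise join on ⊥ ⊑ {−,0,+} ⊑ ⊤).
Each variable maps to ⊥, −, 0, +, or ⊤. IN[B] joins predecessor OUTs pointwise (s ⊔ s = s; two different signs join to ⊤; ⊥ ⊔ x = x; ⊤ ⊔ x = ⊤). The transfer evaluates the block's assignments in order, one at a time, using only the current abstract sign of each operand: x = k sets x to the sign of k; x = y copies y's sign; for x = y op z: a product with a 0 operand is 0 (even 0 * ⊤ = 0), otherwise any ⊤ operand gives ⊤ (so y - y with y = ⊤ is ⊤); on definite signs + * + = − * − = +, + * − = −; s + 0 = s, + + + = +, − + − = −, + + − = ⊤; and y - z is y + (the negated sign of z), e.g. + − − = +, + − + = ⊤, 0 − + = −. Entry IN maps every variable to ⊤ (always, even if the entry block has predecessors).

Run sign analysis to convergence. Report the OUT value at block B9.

Fixpoint table:
  B0:   IN=(all ⊤)   OUT=(all ⊤)
  B1:   IN=(all ⊤)   OUT=(all ⊤)
  B2:   IN=(all ⊤)   OUT={c:+; rest ⊤}
  B3:   IN={c:+; rest ⊤}   OUT={c:-; rest ⊤}
  B4:   IN={c:-; rest ⊤}   OUT=(all ⊤)
  B5:   IN=(all ⊤)   OUT=(all ⊤)
  B6:   IN=(all ⊤)   OUT=(all ⊤)
  B7:   IN=(all ⊤)   OUT=(all ⊤)
  B8:   IN=(all ⊤)   OUT={c:+; rest ⊤}
  B9:   IN=(all ⊤)   OUT={a:-; rest ⊤}

Merge at B9: IN[B9] = OUT[B5] ⊔ OUT[B8] = {a: ⊤, b: ⊤, c: ⊤, d: ⊤, e: ⊤, f: ⊤}
Applying B9's transfer function to that IN value gives OUT[B9] (row B9 above).

Answer: {a: -, b: ⊤, c: ⊤, d: ⊤, e: ⊤, f: ⊤}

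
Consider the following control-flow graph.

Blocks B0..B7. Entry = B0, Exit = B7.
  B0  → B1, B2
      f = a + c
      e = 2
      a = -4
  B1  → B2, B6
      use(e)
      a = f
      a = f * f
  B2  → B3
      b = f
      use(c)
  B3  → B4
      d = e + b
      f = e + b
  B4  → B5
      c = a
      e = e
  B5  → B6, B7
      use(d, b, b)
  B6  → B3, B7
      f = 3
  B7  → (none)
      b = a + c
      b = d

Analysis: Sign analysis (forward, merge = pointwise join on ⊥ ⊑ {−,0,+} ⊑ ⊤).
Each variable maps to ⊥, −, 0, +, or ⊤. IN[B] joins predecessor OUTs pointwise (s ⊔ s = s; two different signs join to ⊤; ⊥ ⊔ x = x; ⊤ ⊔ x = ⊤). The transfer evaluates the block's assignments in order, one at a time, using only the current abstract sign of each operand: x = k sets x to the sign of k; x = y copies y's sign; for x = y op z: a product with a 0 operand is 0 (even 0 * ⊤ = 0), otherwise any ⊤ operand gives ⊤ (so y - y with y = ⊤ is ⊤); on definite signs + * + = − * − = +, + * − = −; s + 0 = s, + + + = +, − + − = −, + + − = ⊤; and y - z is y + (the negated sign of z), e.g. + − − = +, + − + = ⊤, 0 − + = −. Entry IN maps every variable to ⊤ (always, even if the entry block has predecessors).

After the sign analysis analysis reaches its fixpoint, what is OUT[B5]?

Converged values:
  B0:  IN=(all ⊤)  OUT={a:-, e:+; rest ⊤}
  B1:  IN={a:-, e:+; rest ⊤}  OUT={e:+; rest ⊤}
  B2:  IN={e:+; rest ⊤}  OUT={e:+; rest ⊤}
  B3:  IN={e:+; rest ⊤}  OUT={e:+; rest ⊤}
  B4:  IN={e:+; rest ⊤}  OUT={e:+; rest ⊤}
  B5:  IN={e:+; rest ⊤}  OUT={e:+; rest ⊤}
  B6:  IN={e:+; rest ⊤}  OUT={e:+, f:+; rest ⊤}
  B7:  IN={e:+; rest ⊤}  OUT={e:+; rest ⊤}

Merge at B5: IN[B5] = OUT[B4] = {a: ⊤, b: ⊤, c: ⊤, d: ⊤, e: +, f: ⊤}
Applying B5's transfer function to that IN value gives OUT[B5] (row B5 above).

Answer: {a: ⊤, b: ⊤, c: ⊤, d: ⊤, e: +, f: ⊤}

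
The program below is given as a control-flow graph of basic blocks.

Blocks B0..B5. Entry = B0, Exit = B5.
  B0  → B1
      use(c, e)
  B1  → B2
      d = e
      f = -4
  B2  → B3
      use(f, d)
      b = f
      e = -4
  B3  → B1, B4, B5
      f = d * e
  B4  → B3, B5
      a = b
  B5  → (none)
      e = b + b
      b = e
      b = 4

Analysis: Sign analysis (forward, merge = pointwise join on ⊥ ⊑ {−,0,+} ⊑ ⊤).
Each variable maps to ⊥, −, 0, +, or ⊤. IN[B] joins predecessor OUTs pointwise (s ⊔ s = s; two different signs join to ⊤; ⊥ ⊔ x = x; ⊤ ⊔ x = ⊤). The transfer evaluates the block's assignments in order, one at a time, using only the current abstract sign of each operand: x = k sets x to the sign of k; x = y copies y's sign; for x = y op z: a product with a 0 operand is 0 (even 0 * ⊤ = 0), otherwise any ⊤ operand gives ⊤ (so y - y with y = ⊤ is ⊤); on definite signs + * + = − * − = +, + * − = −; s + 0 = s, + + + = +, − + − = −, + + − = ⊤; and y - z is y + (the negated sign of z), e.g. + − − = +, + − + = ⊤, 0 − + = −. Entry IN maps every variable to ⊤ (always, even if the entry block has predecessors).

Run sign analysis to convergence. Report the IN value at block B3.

Answer: {a: ⊤, b: -, c: ⊤, d: ⊤, e: -, f: ⊤}

Derivation:
Per-block solution:
  B0:   IN=(all ⊤)   OUT=(all ⊤)
  B1:   IN=(all ⊤)   OUT={f:-; rest ⊤}
  B2:   IN={f:-; rest ⊤}   OUT={b:-, e:-, f:-; rest ⊤}
  B3:   IN={b:-, e:-; rest ⊤}   OUT={b:-, e:-; rest ⊤}
  B4:   IN={b:-, e:-; rest ⊤}   OUT={a:-, b:-, e:-; rest ⊤}
  B5:   IN={b:-, e:-; rest ⊤}   OUT={b:+, e:-; rest ⊤}

Merge at B3: IN[B3] = OUT[B2] ⊔ OUT[B4] = {a: ⊤, b: -, c: ⊤, d: ⊤, e: -, f: ⊤}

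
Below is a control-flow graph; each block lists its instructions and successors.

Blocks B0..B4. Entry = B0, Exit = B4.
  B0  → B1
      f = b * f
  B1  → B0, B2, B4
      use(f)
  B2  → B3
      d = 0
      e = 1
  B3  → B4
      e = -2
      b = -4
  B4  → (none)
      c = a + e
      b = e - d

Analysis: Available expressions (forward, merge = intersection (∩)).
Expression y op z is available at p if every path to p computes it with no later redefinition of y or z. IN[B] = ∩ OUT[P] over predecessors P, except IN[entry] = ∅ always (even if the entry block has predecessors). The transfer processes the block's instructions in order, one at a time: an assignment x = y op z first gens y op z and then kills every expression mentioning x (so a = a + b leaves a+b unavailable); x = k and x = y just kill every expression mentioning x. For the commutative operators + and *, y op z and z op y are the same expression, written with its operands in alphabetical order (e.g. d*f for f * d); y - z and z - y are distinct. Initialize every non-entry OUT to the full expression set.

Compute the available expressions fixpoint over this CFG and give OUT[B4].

Answer: {a+e, e-d}

Working:
Fixpoint table:
  B0:  IN={}  OUT={}
  B1:  IN={}  OUT={}
  B2:  IN={}  OUT={}
  B3:  IN={}  OUT={}
  B4:  IN={}  OUT={a+e, e-d}

Merge at B4: IN[B4] = OUT[B1] ∩ OUT[B3] = {}
Applying B4's transfer function to that IN value gives OUT[B4] (row B4 above).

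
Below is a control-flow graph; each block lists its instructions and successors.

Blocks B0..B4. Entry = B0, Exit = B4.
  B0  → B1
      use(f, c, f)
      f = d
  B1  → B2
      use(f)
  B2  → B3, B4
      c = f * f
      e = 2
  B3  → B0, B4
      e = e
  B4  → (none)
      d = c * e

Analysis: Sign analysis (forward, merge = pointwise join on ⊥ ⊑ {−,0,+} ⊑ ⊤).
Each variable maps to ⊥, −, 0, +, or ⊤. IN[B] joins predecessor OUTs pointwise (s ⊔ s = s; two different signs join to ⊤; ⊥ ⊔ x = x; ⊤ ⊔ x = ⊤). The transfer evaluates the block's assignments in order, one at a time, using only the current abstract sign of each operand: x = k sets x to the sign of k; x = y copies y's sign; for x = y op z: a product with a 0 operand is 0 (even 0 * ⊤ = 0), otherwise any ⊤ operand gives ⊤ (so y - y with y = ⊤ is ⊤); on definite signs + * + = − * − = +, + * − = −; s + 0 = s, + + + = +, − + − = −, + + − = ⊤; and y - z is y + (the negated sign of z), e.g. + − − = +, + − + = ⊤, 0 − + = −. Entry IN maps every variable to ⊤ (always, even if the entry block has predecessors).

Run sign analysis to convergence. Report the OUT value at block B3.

Per-block solution:
  B0:  IN=(all ⊤)  OUT=(all ⊤)
  B1:  IN=(all ⊤)  OUT=(all ⊤)
  B2:  IN=(all ⊤)  OUT={e:+; rest ⊤}
  B3:  IN={e:+; rest ⊤}  OUT={e:+; rest ⊤}
  B4:  IN={e:+; rest ⊤}  OUT={e:+; rest ⊤}

Merge at B3: IN[B3] = OUT[B2] = {a: ⊤, b: ⊤, c: ⊤, d: ⊤, e: +, f: ⊤}
Applying B3's transfer function to that IN value gives OUT[B3] (row B3 above).

Answer: {a: ⊤, b: ⊤, c: ⊤, d: ⊤, e: +, f: ⊤}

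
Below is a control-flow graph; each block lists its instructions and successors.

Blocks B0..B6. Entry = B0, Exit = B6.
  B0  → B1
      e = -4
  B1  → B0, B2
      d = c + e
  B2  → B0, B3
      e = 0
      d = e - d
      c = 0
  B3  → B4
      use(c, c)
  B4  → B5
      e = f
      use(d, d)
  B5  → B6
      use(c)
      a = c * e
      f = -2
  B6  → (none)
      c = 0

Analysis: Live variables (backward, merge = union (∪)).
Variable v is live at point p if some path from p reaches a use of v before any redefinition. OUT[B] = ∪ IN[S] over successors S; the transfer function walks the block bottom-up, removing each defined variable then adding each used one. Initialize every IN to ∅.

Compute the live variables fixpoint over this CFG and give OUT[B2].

Fixpoint table:
  B0:   IN={c, f}   OUT={c, e, f}
  B1:   IN={c, e, f}   OUT={c, d, f}
  B2:   IN={d, f}   OUT={c, d, f}
  B3:   IN={c, d, f}   OUT={c, d, f}
  B4:   IN={c, d, f}   OUT={c, e}
  B5:   IN={c, e}   OUT={}
  B6:   IN={}   OUT={}

Merge at B2: OUT[B2] = IN[B0] ⊔ IN[B3] = {c, d, f}

Answer: {c, d, f}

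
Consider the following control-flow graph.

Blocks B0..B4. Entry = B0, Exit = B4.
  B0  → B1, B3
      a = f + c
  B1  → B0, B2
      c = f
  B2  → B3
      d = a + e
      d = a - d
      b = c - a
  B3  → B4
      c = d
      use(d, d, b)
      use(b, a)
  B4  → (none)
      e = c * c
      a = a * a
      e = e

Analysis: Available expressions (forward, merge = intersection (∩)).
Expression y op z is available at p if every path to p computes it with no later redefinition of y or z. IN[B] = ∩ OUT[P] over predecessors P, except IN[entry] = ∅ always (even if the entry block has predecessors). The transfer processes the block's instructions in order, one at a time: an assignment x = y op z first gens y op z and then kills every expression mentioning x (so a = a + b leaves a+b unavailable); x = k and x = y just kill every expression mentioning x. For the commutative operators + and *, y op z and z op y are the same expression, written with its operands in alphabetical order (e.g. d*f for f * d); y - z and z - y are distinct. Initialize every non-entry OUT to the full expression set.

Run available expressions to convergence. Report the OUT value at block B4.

Fixpoint table:
  B0: | IN={} | OUT={c+f}
  B1: | IN={c+f} | OUT={}
  B2: | IN={} | OUT={a+e, c-a}
  B3: | IN={} | OUT={}
  B4: | IN={} | OUT={c*c}

Merge at B4: IN[B4] = OUT[B3] = {}
Applying B4's transfer function to that IN value gives OUT[B4] (row B4 above).

Answer: {c*c}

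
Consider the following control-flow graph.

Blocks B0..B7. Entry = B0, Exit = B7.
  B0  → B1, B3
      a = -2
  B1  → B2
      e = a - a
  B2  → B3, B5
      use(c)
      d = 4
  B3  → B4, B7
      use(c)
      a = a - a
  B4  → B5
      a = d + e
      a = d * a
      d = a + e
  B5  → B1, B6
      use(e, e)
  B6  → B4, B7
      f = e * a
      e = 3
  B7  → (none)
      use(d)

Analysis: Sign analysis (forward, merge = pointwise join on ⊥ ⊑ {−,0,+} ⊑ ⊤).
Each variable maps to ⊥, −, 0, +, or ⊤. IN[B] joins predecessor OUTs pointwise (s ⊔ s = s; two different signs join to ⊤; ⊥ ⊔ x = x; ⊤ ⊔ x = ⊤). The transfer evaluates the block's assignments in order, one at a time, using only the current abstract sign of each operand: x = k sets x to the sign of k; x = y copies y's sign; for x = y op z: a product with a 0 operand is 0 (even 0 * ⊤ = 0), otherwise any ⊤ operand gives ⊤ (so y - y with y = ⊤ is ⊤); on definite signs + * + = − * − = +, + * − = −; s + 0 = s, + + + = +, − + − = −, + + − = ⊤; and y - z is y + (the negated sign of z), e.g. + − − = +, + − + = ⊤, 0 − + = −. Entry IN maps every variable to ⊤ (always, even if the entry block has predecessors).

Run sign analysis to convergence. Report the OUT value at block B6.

Per-block solution:
  B0: | IN=(all ⊤) | OUT={a:-; rest ⊤}
  B1: | IN=(all ⊤) | OUT=(all ⊤)
  B2: | IN=(all ⊤) | OUT={d:+; rest ⊤}
  B3: | IN=(all ⊤) | OUT=(all ⊤)
  B4: | IN=(all ⊤) | OUT=(all ⊤)
  B5: | IN=(all ⊤) | OUT=(all ⊤)
  B6: | IN=(all ⊤) | OUT={e:+; rest ⊤}
  B7: | IN=(all ⊤) | OUT=(all ⊤)

Merge at B6: IN[B6] = OUT[B5] = {a: ⊤, b: ⊤, c: ⊤, d: ⊤, e: ⊤, f: ⊤}
Applying B6's transfer function to that IN value gives OUT[B6] (row B6 above).

Answer: {a: ⊤, b: ⊤, c: ⊤, d: ⊤, e: +, f: ⊤}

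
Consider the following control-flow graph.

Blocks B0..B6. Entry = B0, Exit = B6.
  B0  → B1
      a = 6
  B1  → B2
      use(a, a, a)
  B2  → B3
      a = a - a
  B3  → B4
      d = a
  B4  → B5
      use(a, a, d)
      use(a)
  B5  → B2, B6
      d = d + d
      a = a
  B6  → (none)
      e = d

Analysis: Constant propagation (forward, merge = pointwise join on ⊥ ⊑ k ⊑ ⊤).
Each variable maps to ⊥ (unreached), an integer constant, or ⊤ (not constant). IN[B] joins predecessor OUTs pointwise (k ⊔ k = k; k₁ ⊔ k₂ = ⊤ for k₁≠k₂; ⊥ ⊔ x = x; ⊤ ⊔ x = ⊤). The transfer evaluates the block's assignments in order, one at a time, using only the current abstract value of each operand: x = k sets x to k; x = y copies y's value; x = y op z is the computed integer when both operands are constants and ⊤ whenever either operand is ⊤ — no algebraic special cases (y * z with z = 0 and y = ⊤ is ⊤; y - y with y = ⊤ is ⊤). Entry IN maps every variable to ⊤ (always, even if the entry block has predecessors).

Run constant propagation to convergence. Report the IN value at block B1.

Converged values:
  B0:  IN=(all ⊤)  OUT={a:6; rest ⊤}
  B1:  IN={a:6; rest ⊤}  OUT={a:6; rest ⊤}
  B2:  IN=(all ⊤)  OUT=(all ⊤)
  B3:  IN=(all ⊤)  OUT=(all ⊤)
  B4:  IN=(all ⊤)  OUT=(all ⊤)
  B5:  IN=(all ⊤)  OUT=(all ⊤)
  B6:  IN=(all ⊤)  OUT=(all ⊤)

Merge at B1: IN[B1] = OUT[B0] = {a: 6, b: ⊤, c: ⊤, d: ⊤, e: ⊤, f: ⊤}

Answer: {a: 6, b: ⊤, c: ⊤, d: ⊤, e: ⊤, f: ⊤}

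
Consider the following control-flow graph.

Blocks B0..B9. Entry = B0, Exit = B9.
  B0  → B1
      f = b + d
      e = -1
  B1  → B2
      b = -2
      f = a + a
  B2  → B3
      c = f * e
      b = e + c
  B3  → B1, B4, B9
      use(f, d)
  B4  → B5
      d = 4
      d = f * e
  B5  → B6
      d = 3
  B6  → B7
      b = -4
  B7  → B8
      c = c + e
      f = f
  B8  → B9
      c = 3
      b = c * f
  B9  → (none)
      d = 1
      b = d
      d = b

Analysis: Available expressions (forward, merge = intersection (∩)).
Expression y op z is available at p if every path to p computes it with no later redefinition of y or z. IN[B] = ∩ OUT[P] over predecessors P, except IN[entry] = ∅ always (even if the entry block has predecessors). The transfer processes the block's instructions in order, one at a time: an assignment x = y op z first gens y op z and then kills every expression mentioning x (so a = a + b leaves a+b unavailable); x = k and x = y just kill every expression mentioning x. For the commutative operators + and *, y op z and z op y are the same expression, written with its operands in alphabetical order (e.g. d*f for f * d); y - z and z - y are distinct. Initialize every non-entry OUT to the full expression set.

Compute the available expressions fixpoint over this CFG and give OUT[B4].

Answer: {a+a, c+e, e*f}

Working:
Converged values:
  B0:  IN={}  OUT={b+d}
  B1:  IN={}  OUT={a+a}
  B2:  IN={a+a}  OUT={a+a, c+e, e*f}
  B3:  IN={a+a, c+e, e*f}  OUT={a+a, c+e, e*f}
  B4:  IN={a+a, c+e, e*f}  OUT={a+a, c+e, e*f}
  B5:  IN={a+a, c+e, e*f}  OUT={a+a, c+e, e*f}
  B6:  IN={a+a, c+e, e*f}  OUT={a+a, c+e, e*f}
  B7:  IN={a+a, c+e, e*f}  OUT={a+a}
  B8:  IN={a+a}  OUT={a+a, c*f}
  B9:  IN={a+a}  OUT={a+a}

Merge at B4: IN[B4] = OUT[B3] = {a+a, c+e, e*f}
Applying B4's transfer function to that IN value gives OUT[B4] (row B4 above).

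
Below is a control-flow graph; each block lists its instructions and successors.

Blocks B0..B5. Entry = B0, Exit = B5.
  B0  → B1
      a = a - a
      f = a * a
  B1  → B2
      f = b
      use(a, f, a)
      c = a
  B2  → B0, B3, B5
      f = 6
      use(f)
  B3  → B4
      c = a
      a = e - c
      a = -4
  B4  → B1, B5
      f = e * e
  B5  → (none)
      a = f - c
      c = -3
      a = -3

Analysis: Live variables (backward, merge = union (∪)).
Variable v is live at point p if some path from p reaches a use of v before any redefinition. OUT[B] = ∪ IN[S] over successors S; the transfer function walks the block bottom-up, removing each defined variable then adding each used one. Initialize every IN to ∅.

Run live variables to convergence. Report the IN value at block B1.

Answer: {a, b, e}

Working:
Converged values:
  B0:  IN={a, b, e}  OUT={a, b, e}
  B1:  IN={a, b, e}  OUT={a, b, c, e}
  B2:  IN={a, b, c, e}  OUT={a, b, c, e, f}
  B3:  IN={a, b, e}  OUT={a, b, c, e}
  B4:  IN={a, b, c, e}  OUT={a, b, c, e, f}
  B5:  IN={c, f}  OUT={}

Merge at B1: OUT[B1] = IN[B2] = {a, b, c, e}
Applying B1's transfer function to that OUT value gives IN[B1] (row B1 above).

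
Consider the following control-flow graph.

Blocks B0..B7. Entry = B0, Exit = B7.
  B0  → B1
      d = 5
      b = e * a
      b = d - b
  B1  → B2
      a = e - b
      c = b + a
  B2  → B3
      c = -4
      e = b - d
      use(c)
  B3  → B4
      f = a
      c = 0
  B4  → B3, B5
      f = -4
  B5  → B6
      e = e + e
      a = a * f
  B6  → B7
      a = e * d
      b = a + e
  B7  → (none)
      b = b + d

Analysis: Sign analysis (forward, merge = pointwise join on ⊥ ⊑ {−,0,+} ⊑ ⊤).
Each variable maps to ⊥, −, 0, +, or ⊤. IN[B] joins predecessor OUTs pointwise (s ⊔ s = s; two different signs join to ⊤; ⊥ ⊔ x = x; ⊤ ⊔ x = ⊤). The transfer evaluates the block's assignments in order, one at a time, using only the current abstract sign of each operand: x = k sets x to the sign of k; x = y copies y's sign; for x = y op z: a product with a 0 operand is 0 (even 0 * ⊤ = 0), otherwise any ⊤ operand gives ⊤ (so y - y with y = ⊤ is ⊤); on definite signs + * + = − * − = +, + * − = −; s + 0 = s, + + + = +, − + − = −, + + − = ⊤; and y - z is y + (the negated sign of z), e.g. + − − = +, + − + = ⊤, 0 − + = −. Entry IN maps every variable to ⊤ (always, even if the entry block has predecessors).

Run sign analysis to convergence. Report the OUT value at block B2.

Per-block solution:
  B0:   IN=(all ⊤)   OUT={d:+; rest ⊤}
  B1:   IN={d:+; rest ⊤}   OUT={d:+; rest ⊤}
  B2:   IN={d:+; rest ⊤}   OUT={c:-, d:+; rest ⊤}
  B3:   IN={d:+; rest ⊤}   OUT={c:0, d:+; rest ⊤}
  B4:   IN={c:0, d:+; rest ⊤}   OUT={c:0, d:+, f:-; rest ⊤}
  B5:   IN={c:0, d:+, f:-; rest ⊤}   OUT={c:0, d:+, f:-; rest ⊤}
  B6:   IN={c:0, d:+, f:-; rest ⊤}   OUT={c:0, d:+, f:-; rest ⊤}
  B7:   IN={c:0, d:+, f:-; rest ⊤}   OUT={c:0, d:+, f:-; rest ⊤}

Merge at B2: IN[B2] = OUT[B1] = {a: ⊤, b: ⊤, c: ⊤, d: +, e: ⊤, f: ⊤}
Applying B2's transfer function to that IN value gives OUT[B2] (row B2 above).

Answer: {a: ⊤, b: ⊤, c: -, d: +, e: ⊤, f: ⊤}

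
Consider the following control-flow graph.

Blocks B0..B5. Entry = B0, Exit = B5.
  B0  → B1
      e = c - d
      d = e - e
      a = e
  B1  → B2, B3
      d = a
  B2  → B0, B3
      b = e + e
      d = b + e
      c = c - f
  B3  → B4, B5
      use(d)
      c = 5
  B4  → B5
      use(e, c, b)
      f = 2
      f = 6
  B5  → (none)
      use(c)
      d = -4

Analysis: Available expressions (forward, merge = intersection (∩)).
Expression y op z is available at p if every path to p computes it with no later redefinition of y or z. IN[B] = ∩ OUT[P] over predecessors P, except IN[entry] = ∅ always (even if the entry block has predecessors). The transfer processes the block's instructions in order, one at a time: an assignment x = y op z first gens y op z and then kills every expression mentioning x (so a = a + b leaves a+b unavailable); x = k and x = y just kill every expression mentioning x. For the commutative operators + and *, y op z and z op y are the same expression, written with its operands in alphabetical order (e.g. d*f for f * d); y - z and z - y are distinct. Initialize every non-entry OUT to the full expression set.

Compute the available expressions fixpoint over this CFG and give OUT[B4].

Fixpoint table:
  B0:  IN={}  OUT={e-e}
  B1:  IN={e-e}  OUT={e-e}
  B2:  IN={e-e}  OUT={b+e, e+e, e-e}
  B3:  IN={e-e}  OUT={e-e}
  B4:  IN={e-e}  OUT={e-e}
  B5:  IN={e-e}  OUT={e-e}

Merge at B4: IN[B4] = OUT[B3] = {e-e}
Applying B4's transfer function to that IN value gives OUT[B4] (row B4 above).

Answer: {e-e}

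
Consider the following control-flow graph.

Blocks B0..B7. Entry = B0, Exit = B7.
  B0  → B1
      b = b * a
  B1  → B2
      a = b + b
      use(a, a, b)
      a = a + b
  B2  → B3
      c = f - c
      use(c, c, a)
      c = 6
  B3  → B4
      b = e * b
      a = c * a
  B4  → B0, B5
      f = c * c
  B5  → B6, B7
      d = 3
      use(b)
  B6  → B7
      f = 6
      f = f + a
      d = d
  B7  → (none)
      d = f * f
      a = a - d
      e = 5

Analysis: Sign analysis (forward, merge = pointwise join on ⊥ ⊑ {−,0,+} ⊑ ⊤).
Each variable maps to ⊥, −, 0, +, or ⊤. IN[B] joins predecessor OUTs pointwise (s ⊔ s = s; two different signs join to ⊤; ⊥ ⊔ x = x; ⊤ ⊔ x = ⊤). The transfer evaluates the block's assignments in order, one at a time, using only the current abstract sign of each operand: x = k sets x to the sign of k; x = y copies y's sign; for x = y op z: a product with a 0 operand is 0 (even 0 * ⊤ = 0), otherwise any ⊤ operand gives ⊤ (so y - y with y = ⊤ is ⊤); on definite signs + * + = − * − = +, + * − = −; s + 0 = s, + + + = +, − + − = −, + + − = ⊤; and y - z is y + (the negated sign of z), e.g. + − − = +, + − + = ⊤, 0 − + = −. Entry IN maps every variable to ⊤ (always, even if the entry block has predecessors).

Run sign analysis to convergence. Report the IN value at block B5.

Fixpoint table:
  B0:   IN=(all ⊤)   OUT=(all ⊤)
  B1:   IN=(all ⊤)   OUT=(all ⊤)
  B2:   IN=(all ⊤)   OUT={c:+; rest ⊤}
  B3:   IN={c:+; rest ⊤}   OUT={c:+; rest ⊤}
  B4:   IN={c:+; rest ⊤}   OUT={c:+, f:+; rest ⊤}
  B5:   IN={c:+, f:+; rest ⊤}   OUT={c:+, d:+, f:+; rest ⊤}
  B6:   IN={c:+, d:+, f:+; rest ⊤}   OUT={c:+, d:+; rest ⊤}
  B7:   IN={c:+, d:+; rest ⊤}   OUT={c:+, e:+; rest ⊤}

Merge at B5: IN[B5] = OUT[B4] = {a: ⊤, b: ⊤, c: +, d: ⊤, e: ⊤, f: +}

Answer: {a: ⊤, b: ⊤, c: +, d: ⊤, e: ⊤, f: +}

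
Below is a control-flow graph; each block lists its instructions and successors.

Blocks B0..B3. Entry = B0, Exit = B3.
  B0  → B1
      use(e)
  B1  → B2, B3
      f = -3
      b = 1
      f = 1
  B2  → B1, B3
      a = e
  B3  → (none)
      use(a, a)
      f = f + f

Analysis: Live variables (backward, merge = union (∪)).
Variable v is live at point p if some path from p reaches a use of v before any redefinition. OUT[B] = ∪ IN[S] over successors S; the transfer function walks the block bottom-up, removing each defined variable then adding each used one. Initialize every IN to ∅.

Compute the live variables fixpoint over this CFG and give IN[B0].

Fixpoint table:
  B0:  IN={a, e}  OUT={a, e}
  B1:  IN={a, e}  OUT={a, e, f}
  B2:  IN={e, f}  OUT={a, e, f}
  B3:  IN={a, f}  OUT={}

Merge at B0: OUT[B0] = IN[B1] = {a, e}
Applying B0's transfer function to that OUT value gives IN[B0] (row B0 above).

Answer: {a, e}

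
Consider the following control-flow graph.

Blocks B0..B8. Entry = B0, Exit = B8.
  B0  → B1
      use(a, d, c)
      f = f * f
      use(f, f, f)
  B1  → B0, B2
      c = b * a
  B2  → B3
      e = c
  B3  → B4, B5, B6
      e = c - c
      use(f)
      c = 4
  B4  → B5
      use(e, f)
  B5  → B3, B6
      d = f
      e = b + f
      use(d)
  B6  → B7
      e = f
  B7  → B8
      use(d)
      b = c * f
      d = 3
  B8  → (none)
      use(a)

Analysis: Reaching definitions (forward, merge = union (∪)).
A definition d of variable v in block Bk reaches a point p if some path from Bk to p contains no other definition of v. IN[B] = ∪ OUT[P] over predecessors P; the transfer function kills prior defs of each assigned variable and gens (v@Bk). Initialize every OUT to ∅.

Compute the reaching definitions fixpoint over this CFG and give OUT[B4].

Answer: {c@B3, d@B5, e@B3, f@B0}

Derivation:
Fixpoint table:
  B0:   IN={c@B1, f@B0}   OUT={c@B1, f@B0}
  B1:   IN={c@B1, f@B0}   OUT={c@B1, f@B0}
  B2:   IN={c@B1, f@B0}   OUT={c@B1, e@B2, f@B0}
  B3:   IN={c@B1, c@B3, d@B5, e@B2, e@B5, f@B0}   OUT={c@B3, d@B5, e@B3, f@B0}
  B4:   IN={c@B3, d@B5, e@B3, f@B0}   OUT={c@B3, d@B5, e@B3, f@B0}
  B5:   IN={c@B3, d@B5, e@B3, f@B0}   OUT={c@B3, d@B5, e@B5, f@B0}
  B6:   IN={c@B3, d@B5, e@B3, e@B5, f@B0}   OUT={c@B3, d@B5, e@B6, f@B0}
  B7:   IN={c@B3, d@B5, e@B6, f@B0}   OUT={b@B7, c@B3, d@B7, e@B6, f@B0}
  B8:   IN={b@B7, c@B3, d@B7, e@B6, f@B0}   OUT={b@B7, c@B3, d@B7, e@B6, f@B0}

Merge at B4: IN[B4] = OUT[B3] = {c@B3, d@B5, e@B3, f@B0}
Applying B4's transfer function to that IN value gives OUT[B4] (row B4 above).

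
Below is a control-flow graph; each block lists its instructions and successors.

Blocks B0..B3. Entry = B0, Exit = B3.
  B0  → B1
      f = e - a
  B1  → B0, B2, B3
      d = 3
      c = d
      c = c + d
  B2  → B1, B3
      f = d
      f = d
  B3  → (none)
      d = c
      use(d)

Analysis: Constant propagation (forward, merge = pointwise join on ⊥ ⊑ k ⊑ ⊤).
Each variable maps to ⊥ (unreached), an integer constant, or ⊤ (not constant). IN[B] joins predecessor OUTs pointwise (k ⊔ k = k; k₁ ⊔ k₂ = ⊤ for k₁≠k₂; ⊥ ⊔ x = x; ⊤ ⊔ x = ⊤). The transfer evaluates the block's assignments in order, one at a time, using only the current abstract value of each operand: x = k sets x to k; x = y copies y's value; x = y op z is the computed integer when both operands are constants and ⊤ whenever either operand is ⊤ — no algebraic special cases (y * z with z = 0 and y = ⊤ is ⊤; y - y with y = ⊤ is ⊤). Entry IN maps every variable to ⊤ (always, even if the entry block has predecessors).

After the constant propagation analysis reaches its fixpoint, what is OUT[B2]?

Fixpoint table:
  B0: | IN=(all ⊤) | OUT=(all ⊤)
  B1: | IN=(all ⊤) | OUT={c:6, d:3; rest ⊤}
  B2: | IN={c:6, d:3; rest ⊤} | OUT={c:6, d:3, f:3; rest ⊤}
  B3: | IN={c:6, d:3; rest ⊤} | OUT={c:6, d:6; rest ⊤}

Merge at B2: IN[B2] = OUT[B1] = {a: ⊤, b: ⊤, c: 6, d: 3, e: ⊤, f: ⊤}
Applying B2's transfer function to that IN value gives OUT[B2] (row B2 above).

Answer: {a: ⊤, b: ⊤, c: 6, d: 3, e: ⊤, f: 3}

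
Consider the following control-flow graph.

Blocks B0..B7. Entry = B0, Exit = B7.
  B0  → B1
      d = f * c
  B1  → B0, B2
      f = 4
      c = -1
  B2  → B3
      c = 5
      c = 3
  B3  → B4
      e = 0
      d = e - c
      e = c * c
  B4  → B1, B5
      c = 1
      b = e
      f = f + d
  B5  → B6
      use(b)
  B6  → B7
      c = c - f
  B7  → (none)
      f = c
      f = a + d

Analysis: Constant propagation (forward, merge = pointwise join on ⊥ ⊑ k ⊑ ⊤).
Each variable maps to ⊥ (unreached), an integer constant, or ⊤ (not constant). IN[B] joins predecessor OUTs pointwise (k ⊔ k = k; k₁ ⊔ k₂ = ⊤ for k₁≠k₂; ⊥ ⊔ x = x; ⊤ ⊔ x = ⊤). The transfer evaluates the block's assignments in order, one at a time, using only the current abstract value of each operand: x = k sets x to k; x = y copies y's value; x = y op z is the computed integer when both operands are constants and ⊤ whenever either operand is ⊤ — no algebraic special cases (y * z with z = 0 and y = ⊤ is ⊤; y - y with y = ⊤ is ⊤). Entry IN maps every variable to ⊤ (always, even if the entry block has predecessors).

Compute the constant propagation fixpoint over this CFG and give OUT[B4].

Fixpoint table:
  B0:  IN=(all ⊤)  OUT=(all ⊤)
  B1:  IN=(all ⊤)  OUT={c:-1, f:4; rest ⊤}
  B2:  IN={c:-1, f:4; rest ⊤}  OUT={c:3, f:4; rest ⊤}
  B3:  IN={c:3, f:4; rest ⊤}  OUT={c:3, d:-3, e:9, f:4; rest ⊤}
  B4:  IN={c:3, d:-3, e:9, f:4; rest ⊤}  OUT={b:9, c:1, d:-3, e:9, f:1; rest ⊤}
  B5:  IN={b:9, c:1, d:-3, e:9, f:1; rest ⊤}  OUT={b:9, c:1, d:-3, e:9, f:1; rest ⊤}
  B6:  IN={b:9, c:1, d:-3, e:9, f:1; rest ⊤}  OUT={b:9, c:0, d:-3, e:9, f:1; rest ⊤}
  B7:  IN={b:9, c:0, d:-3, e:9, f:1; rest ⊤}  OUT={b:9, c:0, d:-3, e:9; rest ⊤}

Merge at B4: IN[B4] = OUT[B3] = {a: ⊤, b: ⊤, c: 3, d: -3, e: 9, f: 4}
Applying B4's transfer function to that IN value gives OUT[B4] (row B4 above).

Answer: {a: ⊤, b: 9, c: 1, d: -3, e: 9, f: 1}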